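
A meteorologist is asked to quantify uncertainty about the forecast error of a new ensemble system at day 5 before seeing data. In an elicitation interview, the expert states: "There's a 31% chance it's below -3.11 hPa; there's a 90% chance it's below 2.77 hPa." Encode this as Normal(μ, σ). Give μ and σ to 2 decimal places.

μ = -1.47, σ = 3.31

The p-quantile of Normal(μ,σ) is μ + z_p·σ, with z_{0.31} = -0.4959 and z_{0.9} = 1.282.
Eliminate σ: μ = (z₂·x₁ − z₁·x₂)/(z₂ − z₁) = (1.282·-3.11 − (-0.4959)·2.77)/1.777 = -1.47.
Then σ = (x₂ − x₁)/(z₂ − z₁) = (2.77 − -3.11)/1.777 = 3.31.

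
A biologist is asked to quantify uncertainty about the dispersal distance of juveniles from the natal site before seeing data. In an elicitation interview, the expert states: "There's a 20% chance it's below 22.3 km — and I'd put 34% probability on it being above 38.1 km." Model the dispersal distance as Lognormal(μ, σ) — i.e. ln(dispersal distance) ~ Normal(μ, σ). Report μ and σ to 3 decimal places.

If T ~ Lognormal(μ,σ) then ln T ~ Normal(μ,σ), so the p-quantile of ln T is μ + z_p·σ.
ln(22.3) = 3.105 and ln(38.1) = 3.64; z_{0.2} = -0.8416, z_{0.66} = 0.4125.
σ = (3.64 − 3.105)/(0.4125 − (-0.8416)) = 0.427.
μ = 3.105 − (-0.8416)·0.427 = 3.464.

μ ≈ 3.464, σ ≈ 0.427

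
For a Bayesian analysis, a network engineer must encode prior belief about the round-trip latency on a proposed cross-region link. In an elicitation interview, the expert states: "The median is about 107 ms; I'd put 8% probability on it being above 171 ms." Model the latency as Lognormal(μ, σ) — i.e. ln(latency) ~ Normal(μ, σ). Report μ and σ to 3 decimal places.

If T ~ Lognormal(μ,σ) then ln T ~ Normal(μ,σ), so the p-quantile of ln T is μ + z_p·σ.
ln(107) = 4.673 and ln(171) = 5.142; z_{0.5} = 0, z_{0.92} = 1.405.
σ = (5.142 − 4.673)/(1.405 − (0)) = 0.334.
μ = 4.673 − (0)·0.334 = 4.673.

μ ≈ 4.673, σ ≈ 0.334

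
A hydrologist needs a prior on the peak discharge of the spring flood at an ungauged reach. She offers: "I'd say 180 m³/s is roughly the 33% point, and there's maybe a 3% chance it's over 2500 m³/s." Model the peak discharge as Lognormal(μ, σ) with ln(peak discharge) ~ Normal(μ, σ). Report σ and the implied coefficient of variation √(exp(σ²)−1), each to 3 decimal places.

σ ≈ 1.134, CV ≈ 1.617

If T ~ Lognormal(μ,σ) then ln T ~ Normal(μ,σ), so the p-quantile of ln T is μ + z_p·σ.
ln(180) = 5.193 and ln(2500) = 7.824; z_{0.33} = -0.4399, z_{0.97} = 1.881.
σ = (7.824 − 5.193)/(1.881 − (-0.4399)) = 1.134.
μ = 5.193 − (-0.4399)·1.134 = 5.692.
CV = √(exp(σ²)−1) = √(exp(1.2854)−1) = 1.617.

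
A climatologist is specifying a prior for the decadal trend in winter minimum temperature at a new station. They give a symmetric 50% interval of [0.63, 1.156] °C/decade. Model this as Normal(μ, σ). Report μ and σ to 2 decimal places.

μ = 0.89, σ = 0.39

A symmetric 50% interval runs μ ± z·σ with z = 0.6745.
Half-width = 0.263, so σ = 0.263/0.6745 = 0.39.
μ is the interval midpoint, 0.89.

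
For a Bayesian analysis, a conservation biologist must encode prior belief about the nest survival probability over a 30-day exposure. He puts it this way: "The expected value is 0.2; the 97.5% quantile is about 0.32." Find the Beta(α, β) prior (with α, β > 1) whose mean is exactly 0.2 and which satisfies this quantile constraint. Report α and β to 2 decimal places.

With mean 0.2 fixed, write α = 0.2s, β = 0.8s where s = α+β.
Need P(θ < 0.32) = 0.975 under Beta(0.2s, 0.8s). Normal approximation: (q−m)/√(m(1−m)/s) ≈ z_{0.975} = 1.96, so s ≈ 0.2·0.8·(1.96)²/(0.32−0.2)² = 42.7.
At s = 42.7: P(θ<0.32) ≈ 0.965. Adjusting to match 0.975 gives s ≈ 50.17.
So α = 0.2·50.17 ≈ 10.03, β = 0.8·50.17 ≈ 40.14.

α ≈ 10.03, β ≈ 40.14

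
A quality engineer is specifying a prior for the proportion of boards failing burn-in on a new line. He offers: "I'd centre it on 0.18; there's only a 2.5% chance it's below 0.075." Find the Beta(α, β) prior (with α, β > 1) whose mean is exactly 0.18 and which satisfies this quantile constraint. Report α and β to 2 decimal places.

With mean 0.18 fixed, write α = 0.18s, β = 0.82s where s = α+β.
Need P(θ < 0.075) = 0.025 under Beta(0.18s, 0.82s). Normal approximation: (q−m)/√(m(1−m)/s) ≈ z_{0.025} = -1.96, so s ≈ 0.18·0.82·(-1.96)²/(0.075−0.18)² = 51.4.
At s = 51.4: P(θ<0.075) ≈ 0.009. Adjusting to match 0.025 gives s ≈ 36.44.
So α = 0.18·36.44 ≈ 6.56, β = 0.82·36.44 ≈ 29.88.

α ≈ 6.56, β ≈ 29.88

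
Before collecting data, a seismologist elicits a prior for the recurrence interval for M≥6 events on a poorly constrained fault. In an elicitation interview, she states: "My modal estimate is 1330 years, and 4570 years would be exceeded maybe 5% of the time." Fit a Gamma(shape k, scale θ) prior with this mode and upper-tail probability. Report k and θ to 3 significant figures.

Gamma(k,θ) with k>1 has mode (k−1)θ, so θ = 1330/(k−1).
Need P(X < 4570) = 0.95 with θ tied to k this way. Start at k = 2, θ = 1330: P(X<4570) ≈ 0.857.
Too low — raise k to concentrate. Iterating converges to k ≈ 2.7.
Then θ = 1330/(2.7−1) ≈ 782.

k ≈ 2.7, θ ≈ 782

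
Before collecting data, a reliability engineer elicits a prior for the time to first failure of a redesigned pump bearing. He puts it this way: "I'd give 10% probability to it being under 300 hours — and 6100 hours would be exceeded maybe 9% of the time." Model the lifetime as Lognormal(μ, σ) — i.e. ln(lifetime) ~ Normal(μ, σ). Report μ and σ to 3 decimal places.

If T ~ Lognormal(μ,σ) then ln T ~ Normal(μ,σ), so the p-quantile of ln T is μ + z_p·σ.
ln(300) = 5.704 and ln(6100) = 8.716; z_{0.1} = -1.282, z_{0.91} = 1.341.
σ = (8.716 − 5.704)/(1.341 − (-1.282)) = 1.149.
μ = 5.704 − (-1.282)·1.149 = 7.176.

μ ≈ 7.176, σ ≈ 1.149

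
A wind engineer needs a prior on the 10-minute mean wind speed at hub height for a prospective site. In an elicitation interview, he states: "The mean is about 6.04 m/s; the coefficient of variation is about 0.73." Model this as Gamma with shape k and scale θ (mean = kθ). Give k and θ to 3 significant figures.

For Gamma(k, scale θ): mean = kθ, variance = kθ², so CV = 1/√k.
CV = 0.73, hence k = 1/CV² = 1.88.
Then θ = mean/k = 6.04/1.88 = 3.22.

k ≈ 1.88, θ ≈ 3.22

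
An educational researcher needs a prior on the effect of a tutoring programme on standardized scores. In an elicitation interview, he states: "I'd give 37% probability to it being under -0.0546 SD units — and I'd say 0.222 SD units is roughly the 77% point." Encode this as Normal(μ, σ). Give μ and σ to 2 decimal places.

For Normal(μ,σ), the p-quantile is μ + z_p·σ. Here z_{0.37} = -0.3319, z_{0.77} = 0.7388.
So -0.0546 = μ − 0.3319σ and 0.222 = μ + 0.7388σ.
Subtracting: σ = (0.222 − -0.0546)/(0.7388 − (-0.3319)) = 0.26.
Then μ = -0.0546 − (-0.3319)·0.26 = 0.03.

μ = 0.03, σ = 0.26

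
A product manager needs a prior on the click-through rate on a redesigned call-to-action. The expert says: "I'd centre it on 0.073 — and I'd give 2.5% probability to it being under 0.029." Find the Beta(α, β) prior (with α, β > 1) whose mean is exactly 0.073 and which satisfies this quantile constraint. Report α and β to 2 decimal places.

With mean 0.073 fixed, write α = 0.073s, β = 0.927s where s = α+β.
Need P(θ < 0.029) = 0.025 under Beta(0.073s, 0.927s). Normal approximation: (q−m)/√(m(1−m)/s) ≈ z_{0.025} = -1.96, so s ≈ 0.073·0.927·(-1.96)²/(0.029−0.073)² = 134.3.
At s = 134.3: P(θ<0.029) ≈ 0.007. Adjusting to match 0.025 gives s ≈ 89.34.
So α = 0.073·89.34 ≈ 6.52, β = 0.927·89.34 ≈ 82.81.

α ≈ 6.52, β ≈ 82.81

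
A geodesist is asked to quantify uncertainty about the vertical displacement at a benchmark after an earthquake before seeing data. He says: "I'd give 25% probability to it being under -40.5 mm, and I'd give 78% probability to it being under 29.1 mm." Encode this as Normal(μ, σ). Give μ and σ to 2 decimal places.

For Normal(μ,σ), the p-quantile is μ + z_p·σ. Here z_{0.25} = -0.6745, z_{0.78} = 0.7722.
So -40.5 = μ − 0.6745σ and 29.1 = μ + 0.7722σ.
Subtracting: σ = (29.1 − -40.5)/(0.7722 − (-0.6745)) = 48.11.
Then μ = -40.5 − (-0.6745)·48.11 = -8.05.

μ = -8.05, σ = 48.11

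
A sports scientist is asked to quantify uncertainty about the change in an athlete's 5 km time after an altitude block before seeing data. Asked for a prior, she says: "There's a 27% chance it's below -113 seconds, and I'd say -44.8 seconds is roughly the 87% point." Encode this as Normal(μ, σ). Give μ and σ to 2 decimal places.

μ = -88.97, σ = 39.21

The p-quantile of Normal(μ,σ) is μ + z_p·σ, with z_{0.27} = -0.6128 and z_{0.87} = 1.126.
Eliminate σ: μ = (z₂·x₁ − z₁·x₂)/(z₂ − z₁) = (1.126·-113 − (-0.6128)·-44.8)/1.739 = -88.97.
Then σ = (x₂ − x₁)/(z₂ − z₁) = (-44.8 − -113)/1.739 = 39.21.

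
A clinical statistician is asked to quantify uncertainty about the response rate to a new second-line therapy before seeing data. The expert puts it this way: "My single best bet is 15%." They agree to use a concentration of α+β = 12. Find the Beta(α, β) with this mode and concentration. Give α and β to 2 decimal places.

α = 2.50, β = 9.50

For α,β > 1 the Beta mode is (α−1)/(α+β−2). With α+β = 12, the mode is (α−1)/10.
Set (α−1)/10 = 0.15 → α = 1 + 0.15·10 = 2.50.
β = 12 − α = 9.50.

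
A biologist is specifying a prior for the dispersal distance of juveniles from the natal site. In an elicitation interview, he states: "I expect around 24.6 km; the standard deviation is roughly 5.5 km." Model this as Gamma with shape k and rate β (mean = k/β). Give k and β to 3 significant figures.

For Gamma(k, rate β): mean = k/β, variance = k/β², so CV = 1/√k.
CV = SD/mean = 5.5/24.6 = 0.2236, hence k = 1/CV² = 20.
Then β = k/mean = 20/24.6 = 0.813.

k ≈ 20, β ≈ 0.813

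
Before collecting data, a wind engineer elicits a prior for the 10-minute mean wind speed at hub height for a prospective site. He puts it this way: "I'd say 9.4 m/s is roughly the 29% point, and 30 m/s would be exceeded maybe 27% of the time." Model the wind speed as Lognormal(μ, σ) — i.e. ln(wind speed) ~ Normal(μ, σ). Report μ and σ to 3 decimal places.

If T ~ Lognormal(μ,σ) then ln T ~ Normal(μ,σ), so the p-quantile of ln T is μ + z_p·σ.
ln(9.4) = 2.241 and ln(30) = 3.401; z_{0.29} = -0.5534, z_{0.73} = 0.6128.
σ = (3.401 − 2.241)/(0.6128 − (-0.5534)) = 0.995.
μ = 2.241 − (-0.5534)·0.995 = 2.791.

μ ≈ 2.791, σ ≈ 0.995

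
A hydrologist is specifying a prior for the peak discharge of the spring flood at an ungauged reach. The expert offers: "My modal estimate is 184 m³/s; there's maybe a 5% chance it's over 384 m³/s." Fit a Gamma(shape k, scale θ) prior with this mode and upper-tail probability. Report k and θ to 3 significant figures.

Gamma(k,θ) with k>1 has mode (k−1)θ, so θ = 184/(k−1).
Need P(X < 384) = 0.95 with θ tied to k this way. Start at k = 2, θ = 184: P(X<384) ≈ 0.617.
Too low — raise k to concentrate. Iterating converges to k ≈ 6.1.
Then θ = 184/(6.1−1) ≈ 36.

k ≈ 6.1, θ ≈ 36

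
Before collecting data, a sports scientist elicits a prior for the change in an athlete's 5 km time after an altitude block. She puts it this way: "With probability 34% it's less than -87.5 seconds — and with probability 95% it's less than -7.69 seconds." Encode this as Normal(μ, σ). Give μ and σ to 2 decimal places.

The p-quantile of Normal(μ,σ) is μ + z_p·σ, with z_{0.34} = -0.4125 and z_{0.95} = 1.645.
Eliminate σ: μ = (z₂·x₁ − z₁·x₂)/(z₂ − z₁) = (1.645·-87.5 − (-0.4125)·-7.69)/2.057 = -71.50.
Then σ = (x₂ − x₁)/(z₂ − z₁) = (-7.69 − -87.5)/2.057 = 38.79.

μ = -71.50, σ = 38.79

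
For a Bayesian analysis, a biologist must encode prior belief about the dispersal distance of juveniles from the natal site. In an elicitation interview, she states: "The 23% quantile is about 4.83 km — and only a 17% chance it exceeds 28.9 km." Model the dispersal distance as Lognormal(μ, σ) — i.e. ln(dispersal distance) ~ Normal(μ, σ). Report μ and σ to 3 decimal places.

μ ≈ 2.356, σ ≈ 1.057

If T ~ Lognormal(μ,σ) then ln T ~ Normal(μ,σ), so the p-quantile of ln T is μ + z_p·σ.
ln(4.83) = 1.575 and ln(28.9) = 3.364; z_{0.23} = -0.7388, z_{0.83} = 0.9542.
σ = (3.364 − 1.575)/(0.9542 − (-0.7388)) = 1.057.
μ = 1.575 − (-0.7388)·1.057 = 2.356.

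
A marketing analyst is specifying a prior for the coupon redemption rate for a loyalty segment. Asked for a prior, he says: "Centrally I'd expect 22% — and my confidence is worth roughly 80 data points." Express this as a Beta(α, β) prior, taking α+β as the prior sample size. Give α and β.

Under the effective-sample-size interpretation, Beta(α, β) has prior mean α/(α+β) and prior sample size α+β.
So α+β = 80 and α/(α+β) = 0.22, giving α = 0.22·80 = 17.6 and β = 80 − 17.6 = 62.4.

α = 17.6, β = 62.4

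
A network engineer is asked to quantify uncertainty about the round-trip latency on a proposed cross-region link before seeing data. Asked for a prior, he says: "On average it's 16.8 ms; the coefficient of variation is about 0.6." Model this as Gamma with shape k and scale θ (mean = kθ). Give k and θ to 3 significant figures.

For Gamma(k, scale θ): mean = kθ, variance = kθ², so CV = 1/√k.
CV = 0.6, hence k = 1/CV² = 2.78.
Then θ = mean/k = 16.8/2.78 = 6.05.

k ≈ 2.78, θ ≈ 6.05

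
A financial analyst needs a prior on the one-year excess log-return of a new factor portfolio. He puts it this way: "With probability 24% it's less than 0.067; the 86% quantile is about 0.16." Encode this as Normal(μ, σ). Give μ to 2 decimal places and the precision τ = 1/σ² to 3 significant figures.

For Normal(μ,σ), the p-quantile is μ + z_p·σ. Here z_{0.24} = -0.7063, z_{0.86} = 1.08.
So 0.067 = μ − 0.7063σ and 0.16 = μ + 1.08σ.
Subtracting: σ = (0.16 − 0.067)/(1.08 − (-0.7063)) = 0.05.
Then μ = 0.067 − (-0.7063)·0.05 = 0.10.
Precision τ = 1/σ² = 1/0.05205² = 369.

μ = 0.10, τ = 369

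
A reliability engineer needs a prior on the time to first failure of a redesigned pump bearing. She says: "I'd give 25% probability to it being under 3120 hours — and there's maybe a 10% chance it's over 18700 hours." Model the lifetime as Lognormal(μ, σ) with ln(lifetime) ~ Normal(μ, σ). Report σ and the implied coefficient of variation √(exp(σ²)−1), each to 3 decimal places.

If T ~ Lognormal(μ,σ) then ln T ~ Normal(μ,σ), so the p-quantile of ln T is μ + z_p·σ.
ln(3120) = 8.046 and ln(18700) = 9.836; z_{0.25} = -0.6745, z_{0.9} = 1.282.
σ = (9.836 − 8.046)/(1.282 − (-0.6745)) = 0.915.
μ = 8.046 − (-0.6745)·0.915 = 8.663.
CV = √(exp(σ²)−1) = √(exp(0.8381)−1) = 1.145.

σ ≈ 0.915, CV ≈ 1.145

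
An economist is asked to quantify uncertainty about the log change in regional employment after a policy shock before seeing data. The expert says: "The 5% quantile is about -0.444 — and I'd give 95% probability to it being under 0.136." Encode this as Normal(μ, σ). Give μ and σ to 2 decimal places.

μ = -0.15, σ = 0.18

For Normal(μ,σ), the p-quantile is μ + z_p·σ. Here z_{0.05} = -1.645, z_{0.95} = 1.645.
So -0.444 = μ − 1.645σ and 0.136 = μ + 1.645σ.
Subtracting: σ = (0.136 − -0.444)/(1.645 − (-1.645)) = 0.18.
Then μ = -0.444 − (-1.645)·0.18 = -0.15.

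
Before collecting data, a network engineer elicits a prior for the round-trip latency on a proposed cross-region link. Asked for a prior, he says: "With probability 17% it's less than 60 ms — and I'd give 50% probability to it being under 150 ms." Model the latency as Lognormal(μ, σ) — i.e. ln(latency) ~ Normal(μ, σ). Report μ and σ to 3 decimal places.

If T ~ Lognormal(μ,σ) then ln T ~ Normal(μ,σ), so the p-quantile of ln T is μ + z_p·σ.
ln(60) = 4.094 and ln(150) = 5.011; z_{0.17} = -0.9542, z_{0.5} = 0.
σ = (5.011 − 4.094)/(0 − (-0.9542)) = 0.960.
μ = 4.094 − (-0.9542)·0.960 = 5.011.

μ ≈ 5.011, σ ≈ 0.960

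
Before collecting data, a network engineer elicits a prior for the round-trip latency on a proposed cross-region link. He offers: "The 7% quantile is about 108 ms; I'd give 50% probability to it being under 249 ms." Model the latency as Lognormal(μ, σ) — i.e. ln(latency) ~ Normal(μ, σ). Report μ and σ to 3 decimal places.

μ ≈ 5.517, σ ≈ 0.566

If T ~ Lognormal(μ,σ) then ln T ~ Normal(μ,σ), so the p-quantile of ln T is μ + z_p·σ.
ln(108) = 4.682 and ln(249) = 5.517; z_{0.07} = -1.476, z_{0.5} = 0.
σ = (5.517 − 4.682)/(0 − (-1.476)) = 0.566.
μ = 4.682 − (-1.476)·0.566 = 5.517.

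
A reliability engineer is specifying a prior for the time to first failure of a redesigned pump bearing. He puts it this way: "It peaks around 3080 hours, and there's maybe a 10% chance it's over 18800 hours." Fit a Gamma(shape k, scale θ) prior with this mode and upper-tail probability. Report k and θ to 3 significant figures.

k ≈ 1.52, θ ≈ 5970

Gamma(k,θ) with k>1 has mode (k−1)θ, so θ = 3080/(k−1).
Need P(X < 18800) = 0.9 with θ tied to k this way. Start at k = 2, θ = 3080: P(X<18800) ≈ 0.984.
Too high — lower k to spread out. Iterating converges to k ≈ 1.52.
Then θ = 3080/(1.52−1) ≈ 5970.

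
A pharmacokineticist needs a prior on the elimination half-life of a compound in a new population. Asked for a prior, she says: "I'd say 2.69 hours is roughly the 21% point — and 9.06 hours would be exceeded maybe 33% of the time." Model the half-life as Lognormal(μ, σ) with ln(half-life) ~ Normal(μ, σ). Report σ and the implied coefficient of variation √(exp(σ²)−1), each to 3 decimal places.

σ ≈ 0.974, CV ≈ 1.259

If T ~ Lognormal(μ,σ) then ln T ~ Normal(μ,σ), so the p-quantile of ln T is μ + z_p·σ.
ln(2.69) = 0.9895 and ln(9.06) = 2.204; z_{0.21} = -0.8064, z_{0.67} = 0.4399.
σ = (2.204 − 0.9895)/(0.4399 − (-0.8064)) = 0.974.
μ = 0.9895 − (-0.8064)·0.974 = 1.775.
CV = √(exp(σ²)−1) = √(exp(0.9493)−1) = 1.259.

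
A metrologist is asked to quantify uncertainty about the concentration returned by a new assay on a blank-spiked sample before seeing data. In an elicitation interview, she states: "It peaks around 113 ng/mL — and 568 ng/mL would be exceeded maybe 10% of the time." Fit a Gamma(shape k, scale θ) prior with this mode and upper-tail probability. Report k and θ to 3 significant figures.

Gamma(k,θ) with k>1 has mode (k−1)θ, so θ = 113/(k−1).
Need P(X < 568) = 0.9 with θ tied to k this way. Start at k = 2, θ = 113: P(X<568) ≈ 0.960.
Too high — lower k to spread out. Iterating converges to k ≈ 1.68.
Then θ = 113/(1.68−1) ≈ 167.

k ≈ 1.68, θ ≈ 167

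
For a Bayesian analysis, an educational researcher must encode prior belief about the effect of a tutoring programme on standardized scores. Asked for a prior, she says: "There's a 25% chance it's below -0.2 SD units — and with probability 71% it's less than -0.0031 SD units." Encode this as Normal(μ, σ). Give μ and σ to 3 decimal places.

μ = -0.092, σ = 0.160

The p-quantile of Normal(μ,σ) is μ + z_p·σ, with z_{0.25} = -0.6745 and z_{0.71} = 0.5534.
Eliminate σ: μ = (z₂·x₁ − z₁·x₂)/(z₂ − z₁) = (0.5534·-0.2 − (-0.6745)·-0.0031)/1.228 = -0.092.
Then σ = (x₂ − x₁)/(z₂ − z₁) = (-0.0031 − -0.2)/1.228 = 0.160.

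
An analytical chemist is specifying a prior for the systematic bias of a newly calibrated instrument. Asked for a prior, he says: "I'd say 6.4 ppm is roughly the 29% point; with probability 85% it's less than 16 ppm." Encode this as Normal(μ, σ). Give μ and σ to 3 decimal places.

The p-quantile of Normal(μ,σ) is μ + z_p·σ, with z_{0.29} = -0.5534 and z_{0.85} = 1.036.
Eliminate σ: μ = (z₂·x₁ − z₁·x₂)/(z₂ − z₁) = (1.036·6.4 − (-0.5534)·16)/1.59 = 9.742.
Then σ = (x₂ − x₁)/(z₂ − z₁) = (16 − 6.4)/1.59 = 6.038.

μ = 9.742, σ = 6.038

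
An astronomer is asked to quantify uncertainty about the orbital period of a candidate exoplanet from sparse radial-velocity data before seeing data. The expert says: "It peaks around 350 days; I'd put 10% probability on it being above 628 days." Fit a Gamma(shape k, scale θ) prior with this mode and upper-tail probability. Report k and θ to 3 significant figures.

Gamma(k,θ) with k>1 has mode (k−1)θ, so θ = 350/(k−1).
Need P(X < 628) = 0.9 with θ tied to k this way. Start at k = 2, θ = 350: P(X<628) ≈ 0.535.
Too low — raise k to concentrate. Iterating converges to k ≈ 6.57.
Then θ = 350/(6.57−1) ≈ 62.8.

k ≈ 6.57, θ ≈ 62.8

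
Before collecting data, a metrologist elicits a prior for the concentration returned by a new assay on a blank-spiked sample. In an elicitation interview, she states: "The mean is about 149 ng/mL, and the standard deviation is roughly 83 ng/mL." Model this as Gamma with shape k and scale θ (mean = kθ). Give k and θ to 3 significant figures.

k ≈ 3.22, θ ≈ 46.2

For Gamma(k, scale θ): mean = kθ, variance = kθ², so CV = 1/√k.
CV = SD/mean = 83/149 = 0.557, hence k = 1/CV² = 3.22.
Then θ = mean/k = 149/3.22 = 46.2.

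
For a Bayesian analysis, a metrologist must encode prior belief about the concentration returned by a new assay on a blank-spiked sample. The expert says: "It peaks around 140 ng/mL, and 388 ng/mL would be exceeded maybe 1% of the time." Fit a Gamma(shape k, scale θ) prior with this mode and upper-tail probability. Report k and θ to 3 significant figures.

Gamma(k,θ) with k>1 has mode (k−1)θ, so θ = 140/(k−1).
Need P(X < 388) = 0.99 with θ tied to k this way. Start at k = 2, θ = 140: P(X<388) ≈ 0.764.
Too low — raise k to concentrate. Iterating converges to k ≈ 5.41.
Then θ = 140/(5.41−1) ≈ 31.7.

k ≈ 5.41, θ ≈ 31.7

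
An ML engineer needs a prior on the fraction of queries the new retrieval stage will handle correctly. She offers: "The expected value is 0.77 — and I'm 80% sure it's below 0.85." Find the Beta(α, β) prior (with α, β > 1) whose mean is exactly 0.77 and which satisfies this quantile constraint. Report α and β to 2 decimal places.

α ≈ 15.67, β ≈ 4.68

With mean 0.77 fixed, write α = 0.77s, β = 0.23s where s = α+β.
Need P(θ < 0.85) = 0.8 under Beta(0.77s, 0.23s). Normal approximation: (q−m)/√(m(1−m)/s) ≈ z_{0.8} = 0.842, so s ≈ 0.77·0.23·(0.842)²/(0.85−0.77)² = 19.6.
At s = 19.6: P(θ<0.85) ≈ 0.794. Adjusting to match 0.8 gives s ≈ 20.35.
So α = 0.77·20.35 ≈ 15.67, β = 0.23·20.35 ≈ 4.68.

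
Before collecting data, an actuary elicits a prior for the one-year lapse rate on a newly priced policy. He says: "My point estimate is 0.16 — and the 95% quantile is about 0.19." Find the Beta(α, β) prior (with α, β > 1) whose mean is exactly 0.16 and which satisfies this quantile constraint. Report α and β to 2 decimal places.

With mean 0.16 fixed, write α = 0.16s, β = 0.84s where s = α+β.
Need P(θ < 0.19) = 0.95 under Beta(0.16s, 0.84s). Normal approximation: (q−m)/√(m(1−m)/s) ≈ z_{0.95} = 1.64, so s ≈ 0.16·0.84·(1.64)²/(0.19−0.16)² = 404.0.
At s = 404.0: P(θ<0.19) ≈ 0.945. Adjusting to match 0.95 gives s ≈ 427.86.
So α = 0.16·427.86 ≈ 68.46, β = 0.84·427.86 ≈ 359.40.

α ≈ 68.46, β ≈ 359.40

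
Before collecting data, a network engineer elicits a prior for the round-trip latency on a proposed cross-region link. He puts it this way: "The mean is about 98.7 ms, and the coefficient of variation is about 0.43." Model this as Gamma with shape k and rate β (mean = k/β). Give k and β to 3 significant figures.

For Gamma(k, rate β): mean = k/β, variance = k/β², so CV = 1/√k.
CV = 0.43, hence k = 1/CV² = 5.41.
Then β = k/mean = 5.41/98.7 = 0.0548.

k ≈ 5.41, β ≈ 0.0548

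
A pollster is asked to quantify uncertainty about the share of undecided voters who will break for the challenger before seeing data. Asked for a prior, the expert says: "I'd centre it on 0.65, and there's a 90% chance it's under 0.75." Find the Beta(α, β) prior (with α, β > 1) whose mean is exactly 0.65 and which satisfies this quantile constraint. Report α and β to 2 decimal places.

With mean 0.65 fixed, write α = 0.65s, β = 0.35s where s = α+β.
Need P(θ < 0.75) = 0.9 under Beta(0.65s, 0.35s). Normal approximation: (q−m)/√(m(1−m)/s) ≈ z_{0.9} = 1.28, so s ≈ 0.65·0.35·(1.28)²/(0.75−0.65)² = 37.4.
At s = 37.4: P(θ<0.75) ≈ 0.906. Adjusting to match 0.9 gives s ≈ 35.54.
So α = 0.65·35.54 ≈ 23.10, β = 0.35·35.54 ≈ 12.44.

α ≈ 23.10, β ≈ 12.44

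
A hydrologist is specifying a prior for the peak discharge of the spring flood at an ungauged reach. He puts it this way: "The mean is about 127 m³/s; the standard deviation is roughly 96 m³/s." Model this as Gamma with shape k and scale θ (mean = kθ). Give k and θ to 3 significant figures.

k ≈ 1.75, θ ≈ 72.6

For Gamma(k, scale θ): mean = kθ, variance = kθ², so CV = 1/√k.
CV = SD/mean = 96/127 = 0.7559, hence k = 1/CV² = 1.75.
Then θ = mean/k = 127/1.75 = 72.6.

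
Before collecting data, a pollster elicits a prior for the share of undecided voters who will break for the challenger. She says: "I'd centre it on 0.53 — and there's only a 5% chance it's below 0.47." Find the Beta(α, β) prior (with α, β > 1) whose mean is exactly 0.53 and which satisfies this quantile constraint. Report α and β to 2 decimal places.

With mean 0.53 fixed, write α = 0.53s, β = 0.47s where s = α+β.
Need P(θ < 0.47) = 0.05 under Beta(0.53s, 0.47s). Normal approximation: (q−m)/√(m(1−m)/s) ≈ z_{0.05} = -1.64, so s ≈ 0.53·0.47·(-1.64)²/(0.47−0.53)² = 187.2.
At s = 187.2: P(θ<0.47) ≈ 0.050. Adjusting to match 0.05 gives s ≈ 187.49.
So α = 0.53·187.49 ≈ 99.37, β = 0.47·187.49 ≈ 88.12.

α ≈ 99.37, β ≈ 88.12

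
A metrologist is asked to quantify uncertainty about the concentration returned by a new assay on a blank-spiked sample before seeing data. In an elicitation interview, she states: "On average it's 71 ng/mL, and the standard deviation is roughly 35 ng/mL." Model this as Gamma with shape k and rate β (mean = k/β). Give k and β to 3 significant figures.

k ≈ 4.12, β ≈ 0.058

For Gamma(k, rate β): mean = k/β, variance = k/β², so CV = 1/√k.
CV = SD/mean = 35/71 = 0.493, hence k = 1/CV² = 4.12.
Then β = k/mean = 4.12/71 = 0.058.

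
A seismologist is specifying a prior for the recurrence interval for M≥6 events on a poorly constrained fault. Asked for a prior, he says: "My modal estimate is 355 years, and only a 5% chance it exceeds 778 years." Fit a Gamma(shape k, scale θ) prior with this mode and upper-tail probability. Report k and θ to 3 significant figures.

k ≈ 5.47, θ ≈ 79.4

Gamma(k,θ) with k>1 has mode (k−1)θ, so θ = 355/(k−1).
Need P(X < 778) = 0.95 with θ tied to k this way. Start at k = 2, θ = 355: P(X<778) ≈ 0.643.
Too low — raise k to concentrate. Iterating converges to k ≈ 5.47.
Then θ = 355/(5.47−1) ≈ 79.4.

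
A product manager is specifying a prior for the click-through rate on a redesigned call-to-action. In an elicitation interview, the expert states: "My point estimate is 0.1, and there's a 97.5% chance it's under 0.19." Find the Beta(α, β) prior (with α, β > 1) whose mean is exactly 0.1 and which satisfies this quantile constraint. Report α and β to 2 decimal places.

α ≈ 5.62, β ≈ 50.57

With mean 0.1 fixed, write α = 0.1s, β = 0.9s where s = α+β.
Need P(θ < 0.19) = 0.975 under Beta(0.1s, 0.9s). Normal approximation: (q−m)/√(m(1−m)/s) ≈ z_{0.975} = 1.96, so s ≈ 0.1·0.9·(1.96)²/(0.19−0.1)² = 42.7.
At s = 42.7: P(θ<0.19) ≈ 0.959. Adjusting to match 0.975 gives s ≈ 56.19.
So α = 0.1·56.19 ≈ 5.62, β = 0.9·56.19 ≈ 50.57.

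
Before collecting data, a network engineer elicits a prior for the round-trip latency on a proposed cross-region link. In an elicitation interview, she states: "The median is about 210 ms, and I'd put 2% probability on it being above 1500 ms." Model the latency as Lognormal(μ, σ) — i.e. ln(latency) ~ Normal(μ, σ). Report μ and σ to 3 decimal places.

μ ≈ 5.347, σ ≈ 0.957

If T ~ Lognormal(μ,σ) then ln T ~ Normal(μ,σ), so the p-quantile of ln T is μ + z_p·σ.
ln(210) = 5.347 and ln(1500) = 7.313; z_{0.5} = 0, z_{0.98} = 2.054.
σ = (7.313 − 5.347)/(2.054 − (0)) = 0.957.
μ = 5.347 − (0)·0.957 = 5.347.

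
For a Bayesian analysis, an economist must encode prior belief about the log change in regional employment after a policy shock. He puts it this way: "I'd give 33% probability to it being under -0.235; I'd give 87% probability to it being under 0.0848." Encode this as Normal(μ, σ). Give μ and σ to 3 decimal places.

μ = -0.145, σ = 0.204

For Normal(μ,σ), the p-quantile is μ + z_p·σ. Here z_{0.33} = -0.4399, z_{0.87} = 1.126.
So -0.235 = μ − 0.4399σ and 0.0848 = μ + 1.126σ.
Subtracting: σ = (0.0848 − -0.235)/(1.126 − (-0.4399)) = 0.204.
Then μ = -0.235 − (-0.4399)·0.204 = -0.145.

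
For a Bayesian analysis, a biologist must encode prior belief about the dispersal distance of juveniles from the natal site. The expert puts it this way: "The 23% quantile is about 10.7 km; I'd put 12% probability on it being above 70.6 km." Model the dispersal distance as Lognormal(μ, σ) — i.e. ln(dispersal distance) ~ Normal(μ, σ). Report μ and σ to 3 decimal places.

If T ~ Lognormal(μ,σ) then ln T ~ Normal(μ,σ), so the p-quantile of ln T is μ + z_p·σ.
ln(10.7) = 2.37 and ln(70.6) = 4.257; z_{0.23} = -0.7388, z_{0.88} = 1.175.
σ = (4.257 − 2.37)/(1.175 − (-0.7388)) = 0.986.
μ = 2.37 − (-0.7388)·0.986 = 3.099.

μ ≈ 3.099, σ ≈ 0.986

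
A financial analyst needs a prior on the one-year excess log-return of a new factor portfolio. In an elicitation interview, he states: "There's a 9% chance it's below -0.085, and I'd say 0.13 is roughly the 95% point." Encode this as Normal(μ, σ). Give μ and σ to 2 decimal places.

μ = 0.01, σ = 0.07

The p-quantile of Normal(μ,σ) is μ + z_p·σ, with z_{0.09} = -1.341 and z_{0.95} = 1.645.
Eliminate σ: μ = (z₂·x₁ − z₁·x₂)/(z₂ − z₁) = (1.645·-0.085 − (-1.341)·0.13)/2.986 = 0.01.
Then σ = (x₂ − x₁)/(z₂ − z₁) = (0.13 − -0.085)/2.986 = 0.07.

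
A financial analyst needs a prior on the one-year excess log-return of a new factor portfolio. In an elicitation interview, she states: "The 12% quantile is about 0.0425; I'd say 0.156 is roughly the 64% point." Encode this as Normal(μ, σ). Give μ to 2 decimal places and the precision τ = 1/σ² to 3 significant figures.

μ = 0.13, τ = 183

The p-quantile of Normal(μ,σ) is μ + z_p·σ, with z_{0.12} = -1.175 and z_{0.64} = 0.3585.
Eliminate σ: μ = (z₂·x₁ − z₁·x₂)/(z₂ − z₁) = (0.3585·0.0425 − (-1.175)·0.156)/1.533 = 0.13.
Then σ = (x₂ − x₁)/(z₂ − z₁) = (0.156 − 0.0425)/1.533 = 0.07.
Precision τ = 1/σ² = 1/0.07402² = 183.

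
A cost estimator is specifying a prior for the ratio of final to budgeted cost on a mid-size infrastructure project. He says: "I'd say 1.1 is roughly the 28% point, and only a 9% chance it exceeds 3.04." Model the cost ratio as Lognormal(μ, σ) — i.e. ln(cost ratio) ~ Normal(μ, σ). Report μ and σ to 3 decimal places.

μ ≈ 0.403, σ ≈ 0.528

If T ~ Lognormal(μ,σ) then ln T ~ Normal(μ,σ), so the p-quantile of ln T is μ + z_p·σ.
ln(1.1) = 0.09531 and ln(3.04) = 1.112; z_{0.28} = -0.5828, z_{0.91} = 1.341.
σ = (1.112 − 0.09531)/(1.341 − (-0.5828)) = 0.528.
μ = 0.09531 − (-0.5828)·0.528 = 0.403.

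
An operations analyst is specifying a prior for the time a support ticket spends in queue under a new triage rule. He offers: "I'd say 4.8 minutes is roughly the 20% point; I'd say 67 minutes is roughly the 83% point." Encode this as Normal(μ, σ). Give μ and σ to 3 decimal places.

μ = 33.951, σ = 34.637

The p-quantile of Normal(μ,σ) is μ + z_p·σ, with z_{0.2} = -0.8416 and z_{0.83} = 0.9542.
Eliminate σ: μ = (z₂·x₁ − z₁·x₂)/(z₂ − z₁) = (0.9542·4.8 − (-0.8416)·67)/1.796 = 33.951.
Then σ = (x₂ − x₁)/(z₂ − z₁) = (67 − 4.8)/1.796 = 34.637.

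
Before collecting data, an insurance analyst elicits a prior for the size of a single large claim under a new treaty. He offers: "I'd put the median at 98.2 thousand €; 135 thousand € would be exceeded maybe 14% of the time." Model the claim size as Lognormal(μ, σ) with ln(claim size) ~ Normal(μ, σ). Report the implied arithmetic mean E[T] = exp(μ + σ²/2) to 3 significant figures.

If T ~ Lognormal(μ,σ) then ln T ~ Normal(μ,σ), so the p-quantile of ln T is μ + z_p·σ.
ln(98.2) = 4.587 and ln(135) = 4.905; z_{0.5} = 0, z_{0.86} = 1.08.
σ = (4.905 − 4.587)/(1.08 − (0)) = 0.295.
μ = 4.587 − (0)·0.295 = 4.587.
E[T] = exp(μ + σ²/2) = exp(4.587 + 0.0434) = 103 thousand €.

E[T] ≈ 103 thousand €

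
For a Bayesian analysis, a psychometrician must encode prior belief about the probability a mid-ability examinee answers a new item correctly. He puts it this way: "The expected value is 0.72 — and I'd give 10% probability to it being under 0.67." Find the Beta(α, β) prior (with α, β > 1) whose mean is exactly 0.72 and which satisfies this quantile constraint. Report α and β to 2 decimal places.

α ≈ 97.65, β ≈ 37.98

With mean 0.72 fixed, write α = 0.72s, β = 0.28s where s = α+β.
Need P(θ < 0.67) = 0.1 under Beta(0.72s, 0.28s). Normal approximation: (q−m)/√(m(1−m)/s) ≈ z_{0.1} = -1.28, so s ≈ 0.72·0.28·(-1.28)²/(0.67−0.72)² = 132.4.
At s = 132.4: P(θ<0.67) ≈ 0.103. Adjusting to match 0.1 gives s ≈ 135.63.
So α = 0.72·135.63 ≈ 97.65, β = 0.28·135.63 ≈ 37.98.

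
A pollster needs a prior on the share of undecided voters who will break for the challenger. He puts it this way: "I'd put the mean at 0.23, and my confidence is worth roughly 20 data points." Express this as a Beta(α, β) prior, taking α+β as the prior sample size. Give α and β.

Under the effective-sample-size interpretation, Beta(α, β) has prior mean α/(α+β) and prior sample size α+β.
So α+β = 20 and α/(α+β) = 0.23, giving α = 0.23·20 = 4.6 and β = 20 − 4.6 = 15.4.

α = 4.6, β = 15.4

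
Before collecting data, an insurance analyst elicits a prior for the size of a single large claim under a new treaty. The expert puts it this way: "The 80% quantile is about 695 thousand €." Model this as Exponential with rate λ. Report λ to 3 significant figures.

λ ≈ 0.00232

P(T < 695.0) = 1 − e^(−λ·695.0) = 0.8, so λ = −ln(1−0.8)/695.0 = −ln(0.2)/695.0 = 0.00232.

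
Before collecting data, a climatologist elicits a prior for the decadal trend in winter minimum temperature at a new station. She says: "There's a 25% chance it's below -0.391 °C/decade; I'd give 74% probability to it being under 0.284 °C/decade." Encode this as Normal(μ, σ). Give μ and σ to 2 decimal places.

μ = -0.05, σ = 0.51

For Normal(μ,σ), the p-quantile is μ + z_p·σ. Here z_{0.25} = -0.6745, z_{0.74} = 0.6433.
So -0.391 = μ − 0.6745σ and 0.284 = μ + 0.6433σ.
Subtracting: σ = (0.284 − -0.391)/(0.6433 − (-0.6745)) = 0.51.
Then μ = -0.391 − (-0.6745)·0.51 = -0.05.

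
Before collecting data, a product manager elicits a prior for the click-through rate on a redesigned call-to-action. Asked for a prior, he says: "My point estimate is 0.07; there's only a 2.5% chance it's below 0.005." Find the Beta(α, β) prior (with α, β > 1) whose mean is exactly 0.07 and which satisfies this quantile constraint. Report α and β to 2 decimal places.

α ≈ 1.45, β ≈ 19.32

With mean 0.07 fixed, write α = 0.07s, β = 0.93s where s = α+β.
Need P(θ < 0.005) = 0.025 under Beta(0.07s, 0.93s). Normal approximation: (q−m)/√(m(1−m)/s) ≈ z_{0.025} = -1.96, so s ≈ 0.07·0.93·(-1.96)²/(0.005−0.07)² = 59.2.
At s = 59.2: P(θ<0.005) ≈ 0.000. Adjusting to match 0.025 gives s ≈ 20.77.
So α = 0.07·20.77 ≈ 1.45, β = 0.93·20.77 ≈ 19.32.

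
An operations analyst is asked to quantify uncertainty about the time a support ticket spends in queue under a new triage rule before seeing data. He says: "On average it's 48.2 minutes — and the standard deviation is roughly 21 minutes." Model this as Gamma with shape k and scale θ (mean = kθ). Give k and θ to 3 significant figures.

k ≈ 5.27, θ ≈ 9.15

For Gamma(k, scale θ): mean = kθ, variance = kθ², so CV = 1/√k.
CV = SD/mean = 21/48.2 = 0.4357, hence k = 1/CV² = 5.27.
Then θ = mean/k = 48.2/5.27 = 9.15.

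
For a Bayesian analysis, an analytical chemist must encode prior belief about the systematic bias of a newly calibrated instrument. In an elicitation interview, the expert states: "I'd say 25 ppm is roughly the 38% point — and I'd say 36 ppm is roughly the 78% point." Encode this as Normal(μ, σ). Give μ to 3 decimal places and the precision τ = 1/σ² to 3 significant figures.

μ = 28.118, τ = 0.0096

The p-quantile of Normal(μ,σ) is μ + z_p·σ, with z_{0.38} = -0.3055 and z_{0.78} = 0.7722.
Eliminate σ: μ = (z₂·x₁ − z₁·x₂)/(z₂ − z₁) = (0.7722·25 − (-0.3055)·36)/1.078 = 28.118.
Then σ = (x₂ − x₁)/(z₂ − z₁) = (36 − 25)/1.078 = 10.207.
Precision τ = 1/σ² = 1/10.21² = 0.0096.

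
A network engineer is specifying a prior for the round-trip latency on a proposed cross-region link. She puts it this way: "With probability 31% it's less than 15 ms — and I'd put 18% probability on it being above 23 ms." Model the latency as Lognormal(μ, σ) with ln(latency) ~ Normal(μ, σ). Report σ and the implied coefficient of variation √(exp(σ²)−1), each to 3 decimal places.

σ ≈ 0.303, CV ≈ 0.310

If T ~ Lognormal(μ,σ) then ln T ~ Normal(μ,σ), so the p-quantile of ln T is μ + z_p·σ.
ln(15) = 2.708 and ln(23) = 3.135; z_{0.31} = -0.4959, z_{0.82} = 0.9154.
σ = (3.135 − 2.708)/(0.9154 − (-0.4959)) = 0.303.
μ = 2.708 − (-0.4959)·0.303 = 2.858.
CV = √(exp(σ²)−1) = √(exp(0.0917)−1) = 0.310.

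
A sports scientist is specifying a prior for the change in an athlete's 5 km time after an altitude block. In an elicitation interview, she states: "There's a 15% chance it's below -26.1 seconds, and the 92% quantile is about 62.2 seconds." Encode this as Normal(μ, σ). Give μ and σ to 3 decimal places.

μ = 11.384, σ = 36.166

For Normal(μ,σ), the p-quantile is μ + z_p·σ. Here z_{0.15} = -1.036, z_{0.92} = 1.405.
So -26.1 = μ − 1.036σ and 62.2 = μ + 1.405σ.
Subtracting: σ = (62.2 − -26.1)/(1.405 − (-1.036)) = 36.166.
Then μ = -26.1 − (-1.036)·36.166 = 11.384.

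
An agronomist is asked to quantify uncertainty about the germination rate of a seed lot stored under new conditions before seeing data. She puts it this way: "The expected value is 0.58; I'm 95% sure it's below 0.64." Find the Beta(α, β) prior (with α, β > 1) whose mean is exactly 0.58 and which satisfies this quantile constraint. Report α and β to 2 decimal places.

α ≈ 103.89, β ≈ 75.23

With mean 0.58 fixed, write α = 0.58s, β = 0.42s where s = α+β.
Need P(θ < 0.64) = 0.95 under Beta(0.58s, 0.42s). Normal approximation: (q−m)/√(m(1−m)/s) ≈ z_{0.95} = 1.64, so s ≈ 0.58·0.42·(1.64)²/(0.64−0.58)² = 183.1.
At s = 183.1: P(θ<0.64) ≈ 0.952. Adjusting to match 0.95 gives s ≈ 179.12.
So α = 0.58·179.12 ≈ 103.89, β = 0.42·179.12 ≈ 75.23.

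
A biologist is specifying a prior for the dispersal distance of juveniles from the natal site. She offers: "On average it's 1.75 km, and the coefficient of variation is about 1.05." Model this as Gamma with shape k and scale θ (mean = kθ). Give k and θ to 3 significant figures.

For Gamma(k, scale θ): mean = kθ, variance = kθ², so CV = 1/√k.
CV = 1.05, hence k = 1/CV² = 0.907.
Then θ = mean/k = 1.75/0.907 = 1.93.

k ≈ 0.907, θ ≈ 1.93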